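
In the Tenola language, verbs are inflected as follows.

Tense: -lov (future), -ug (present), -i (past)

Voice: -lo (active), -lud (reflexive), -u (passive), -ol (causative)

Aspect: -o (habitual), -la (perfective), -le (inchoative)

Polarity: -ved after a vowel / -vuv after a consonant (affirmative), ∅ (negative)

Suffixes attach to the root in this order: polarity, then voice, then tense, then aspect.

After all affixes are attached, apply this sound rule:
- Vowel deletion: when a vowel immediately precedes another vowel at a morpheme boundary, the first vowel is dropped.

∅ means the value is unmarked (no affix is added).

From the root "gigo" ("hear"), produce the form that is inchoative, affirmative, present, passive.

Attach polarity affirmative -ved (after vowel 'o') → gigoved.
Attach voice passive -u → gigovedu.
Attach tense present -ug → gigoveduug.
Attach aspect inchoative -le → gigoveduugle.
Apply vowel deletion: gigoveduugle → gigovedugle.

gigovedugle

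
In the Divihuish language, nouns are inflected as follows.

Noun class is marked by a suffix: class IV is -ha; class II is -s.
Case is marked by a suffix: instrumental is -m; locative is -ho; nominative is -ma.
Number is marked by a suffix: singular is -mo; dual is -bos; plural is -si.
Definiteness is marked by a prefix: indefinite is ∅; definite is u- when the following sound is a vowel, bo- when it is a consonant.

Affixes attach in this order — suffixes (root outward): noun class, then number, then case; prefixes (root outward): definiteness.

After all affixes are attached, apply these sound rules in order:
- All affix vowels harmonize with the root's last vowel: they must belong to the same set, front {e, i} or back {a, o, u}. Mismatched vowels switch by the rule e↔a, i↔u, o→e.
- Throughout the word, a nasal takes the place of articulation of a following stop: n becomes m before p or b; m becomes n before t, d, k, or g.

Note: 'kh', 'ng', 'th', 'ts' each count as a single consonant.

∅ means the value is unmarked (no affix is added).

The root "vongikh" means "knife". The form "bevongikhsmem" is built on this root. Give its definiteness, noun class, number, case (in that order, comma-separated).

definite, class II, singular, instrumental

Segment: bo-vongikh-s-mo-m.
definiteness: u/bo- → definite.
noun class: -s → class II.
number: -mo → singular.
case: -m → instrumental.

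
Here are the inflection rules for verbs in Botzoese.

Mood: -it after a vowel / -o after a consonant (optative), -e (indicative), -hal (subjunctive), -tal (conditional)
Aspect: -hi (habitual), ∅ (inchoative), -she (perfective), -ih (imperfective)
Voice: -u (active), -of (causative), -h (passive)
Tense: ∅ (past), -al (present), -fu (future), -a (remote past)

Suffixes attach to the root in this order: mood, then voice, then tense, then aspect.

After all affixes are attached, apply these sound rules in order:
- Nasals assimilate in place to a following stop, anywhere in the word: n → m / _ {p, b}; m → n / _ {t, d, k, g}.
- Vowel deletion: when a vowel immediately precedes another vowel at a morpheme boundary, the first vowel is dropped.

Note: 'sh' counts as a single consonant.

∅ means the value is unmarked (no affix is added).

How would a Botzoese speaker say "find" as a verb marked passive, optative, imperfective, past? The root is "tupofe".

Attach mood optative -it (after vowel 'e') → tupofeit.
Attach voice passive -h → tupofeith.
tense = past: zero marking, form stays tupofeith.
Attach aspect imperfective -ih → tupofeithih.
Nasal assimilation: no change.
Apply vowel deletion: tupofeithih → tupofithih.

tupofithih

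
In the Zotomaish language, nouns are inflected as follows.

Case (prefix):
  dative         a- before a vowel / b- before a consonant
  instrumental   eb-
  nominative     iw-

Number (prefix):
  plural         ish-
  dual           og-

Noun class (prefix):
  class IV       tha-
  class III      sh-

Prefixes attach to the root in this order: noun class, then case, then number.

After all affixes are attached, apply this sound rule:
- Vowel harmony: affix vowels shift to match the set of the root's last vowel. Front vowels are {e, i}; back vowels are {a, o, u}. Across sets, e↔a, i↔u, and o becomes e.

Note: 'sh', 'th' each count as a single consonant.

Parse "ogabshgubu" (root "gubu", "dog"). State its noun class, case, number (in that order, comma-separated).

Segment: og-eb-sh-gubu.
noun class: sh- → class III.
case: eb- → instrumental.
number: og- → dual.

class III, instrumental, dual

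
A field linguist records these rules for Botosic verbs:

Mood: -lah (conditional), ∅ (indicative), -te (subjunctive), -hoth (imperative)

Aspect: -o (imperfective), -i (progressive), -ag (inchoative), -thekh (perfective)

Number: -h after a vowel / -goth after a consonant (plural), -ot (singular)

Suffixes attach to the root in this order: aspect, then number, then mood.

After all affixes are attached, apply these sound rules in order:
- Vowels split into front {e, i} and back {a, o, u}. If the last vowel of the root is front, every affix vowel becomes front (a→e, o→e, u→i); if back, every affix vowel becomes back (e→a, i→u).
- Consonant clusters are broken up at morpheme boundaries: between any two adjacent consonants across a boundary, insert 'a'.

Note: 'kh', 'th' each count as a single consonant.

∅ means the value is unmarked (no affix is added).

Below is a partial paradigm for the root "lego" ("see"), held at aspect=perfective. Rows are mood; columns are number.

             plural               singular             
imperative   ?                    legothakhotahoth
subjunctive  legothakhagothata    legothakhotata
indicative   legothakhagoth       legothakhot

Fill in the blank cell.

Attach aspect perfective -thekh → legothekh.
Attach number plural -goth (after consonant 'kh') → legothekhgoth.
Attach mood imperative -hoth → legothekhgothhoth.
Apply vowel harmony: legothekhgothhoth → legothakhgothhoth.
Apply epenthesis: legothakhgothhoth → legothakhagothahoth.

legothakhagothahoth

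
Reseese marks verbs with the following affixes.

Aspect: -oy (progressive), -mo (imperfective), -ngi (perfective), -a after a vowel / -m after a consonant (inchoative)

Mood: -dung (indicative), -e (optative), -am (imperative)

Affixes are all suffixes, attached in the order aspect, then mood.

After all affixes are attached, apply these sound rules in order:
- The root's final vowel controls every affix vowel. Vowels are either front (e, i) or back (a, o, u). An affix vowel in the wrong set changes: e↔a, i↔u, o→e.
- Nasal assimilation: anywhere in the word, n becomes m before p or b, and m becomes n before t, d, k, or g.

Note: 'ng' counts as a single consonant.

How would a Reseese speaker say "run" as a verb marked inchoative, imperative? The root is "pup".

Attach aspect inchoative -m (after consonant 'p') → pupm.
Attach mood imperative -am → pupmam.
Vowel harmony: no change.
Nasal assimilation: no change.

pupmam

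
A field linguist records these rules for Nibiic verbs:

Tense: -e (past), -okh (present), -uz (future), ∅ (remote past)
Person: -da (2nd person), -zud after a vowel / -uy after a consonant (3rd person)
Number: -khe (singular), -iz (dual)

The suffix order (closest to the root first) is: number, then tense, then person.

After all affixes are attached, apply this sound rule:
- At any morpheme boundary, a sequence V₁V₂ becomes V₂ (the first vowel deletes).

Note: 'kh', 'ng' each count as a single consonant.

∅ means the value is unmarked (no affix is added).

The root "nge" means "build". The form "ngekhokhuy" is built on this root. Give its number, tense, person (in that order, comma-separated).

singular, present, 3rd person

Segment: nge-khe-okh-uy.
number: -khe → singular.
tense: -okh → present.
person: -zud/uy → 3rd person.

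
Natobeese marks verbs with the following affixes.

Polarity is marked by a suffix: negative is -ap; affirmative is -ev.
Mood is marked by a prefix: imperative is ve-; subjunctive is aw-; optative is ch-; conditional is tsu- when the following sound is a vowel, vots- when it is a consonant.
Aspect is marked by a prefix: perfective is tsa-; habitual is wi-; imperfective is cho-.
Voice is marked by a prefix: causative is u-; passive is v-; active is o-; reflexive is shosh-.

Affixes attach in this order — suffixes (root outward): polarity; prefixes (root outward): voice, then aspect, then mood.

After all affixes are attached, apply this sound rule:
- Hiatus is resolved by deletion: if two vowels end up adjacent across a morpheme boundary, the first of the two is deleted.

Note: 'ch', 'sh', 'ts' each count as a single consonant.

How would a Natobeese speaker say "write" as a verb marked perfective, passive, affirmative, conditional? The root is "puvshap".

votstsavpuvshapev

Attach voice passive v- → vpuvshap.
Attach polarity affirmative -ev → vpuvshapev.
Attach aspect perfective tsa- → tsavpuvshapev.
Attach mood conditional vots- (before consonant 'ts') → votstsavpuvshapev.
Vowel deletion: no change.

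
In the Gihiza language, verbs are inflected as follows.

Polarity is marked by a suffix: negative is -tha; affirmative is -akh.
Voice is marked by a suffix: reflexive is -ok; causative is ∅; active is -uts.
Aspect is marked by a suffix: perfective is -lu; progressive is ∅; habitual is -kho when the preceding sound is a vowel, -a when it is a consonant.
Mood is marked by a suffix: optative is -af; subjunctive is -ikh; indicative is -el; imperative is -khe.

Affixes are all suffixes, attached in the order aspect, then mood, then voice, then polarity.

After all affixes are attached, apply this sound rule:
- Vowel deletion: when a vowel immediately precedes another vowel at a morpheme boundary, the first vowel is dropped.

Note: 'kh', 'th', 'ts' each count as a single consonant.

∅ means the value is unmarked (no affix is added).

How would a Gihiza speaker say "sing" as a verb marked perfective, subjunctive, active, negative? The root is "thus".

thuslikhutstha

Attach aspect perfective -lu → thuslu.
Attach mood subjunctive -ikh → thusluikh.
Attach voice active -uts → thusluikhuts.
Attach polarity negative -tha → thusluikhutstha.
Apply vowel deletion: thusluikhutstha → thuslikhutstha.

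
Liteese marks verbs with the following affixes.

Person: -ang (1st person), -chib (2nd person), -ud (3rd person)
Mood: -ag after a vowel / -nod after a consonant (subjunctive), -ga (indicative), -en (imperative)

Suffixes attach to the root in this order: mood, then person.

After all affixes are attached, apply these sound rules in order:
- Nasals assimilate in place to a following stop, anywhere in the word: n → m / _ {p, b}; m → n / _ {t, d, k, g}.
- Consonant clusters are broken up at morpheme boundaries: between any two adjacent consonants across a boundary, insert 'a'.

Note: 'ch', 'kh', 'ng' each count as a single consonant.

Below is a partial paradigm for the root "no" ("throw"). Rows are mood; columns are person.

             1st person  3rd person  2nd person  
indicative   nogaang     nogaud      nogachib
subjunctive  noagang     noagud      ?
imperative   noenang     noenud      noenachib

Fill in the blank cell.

Attach mood subjunctive -ag (after vowel 'o') → noag.
Attach person 2nd person -chib → noagchib.
Nasal assimilation: no change.
Apply epenthesis: noagchib → noagachib.

noagachib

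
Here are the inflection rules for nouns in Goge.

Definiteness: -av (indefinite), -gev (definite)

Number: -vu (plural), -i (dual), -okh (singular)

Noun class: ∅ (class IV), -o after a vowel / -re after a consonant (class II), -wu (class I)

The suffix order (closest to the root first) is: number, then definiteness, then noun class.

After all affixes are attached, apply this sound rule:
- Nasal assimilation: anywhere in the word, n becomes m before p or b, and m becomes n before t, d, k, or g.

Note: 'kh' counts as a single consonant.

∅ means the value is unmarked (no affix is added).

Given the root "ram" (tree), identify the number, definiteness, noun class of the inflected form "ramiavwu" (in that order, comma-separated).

dual, indefinite, class I

Segment: ram-i-av-wu.
number: -i → dual.
definiteness: -av → indefinite.
noun class: -wu → class I.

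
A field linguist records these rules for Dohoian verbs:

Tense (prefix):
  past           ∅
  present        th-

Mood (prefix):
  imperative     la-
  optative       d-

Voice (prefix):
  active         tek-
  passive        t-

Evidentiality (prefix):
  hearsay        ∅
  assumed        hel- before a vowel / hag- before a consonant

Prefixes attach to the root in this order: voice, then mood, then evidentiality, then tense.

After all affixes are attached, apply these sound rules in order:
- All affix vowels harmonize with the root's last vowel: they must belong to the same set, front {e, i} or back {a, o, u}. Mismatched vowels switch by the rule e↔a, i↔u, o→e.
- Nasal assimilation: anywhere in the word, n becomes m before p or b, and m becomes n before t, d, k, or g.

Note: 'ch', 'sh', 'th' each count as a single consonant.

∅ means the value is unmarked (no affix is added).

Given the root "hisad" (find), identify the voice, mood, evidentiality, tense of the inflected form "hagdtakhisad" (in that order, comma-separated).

active, optative, assumed, past

Segment: hag-d-tek-hisad.
voice: tek- → active.
mood: d- → optative.
evidentiality: hel/hag- → assumed.
tense: ∅ → past.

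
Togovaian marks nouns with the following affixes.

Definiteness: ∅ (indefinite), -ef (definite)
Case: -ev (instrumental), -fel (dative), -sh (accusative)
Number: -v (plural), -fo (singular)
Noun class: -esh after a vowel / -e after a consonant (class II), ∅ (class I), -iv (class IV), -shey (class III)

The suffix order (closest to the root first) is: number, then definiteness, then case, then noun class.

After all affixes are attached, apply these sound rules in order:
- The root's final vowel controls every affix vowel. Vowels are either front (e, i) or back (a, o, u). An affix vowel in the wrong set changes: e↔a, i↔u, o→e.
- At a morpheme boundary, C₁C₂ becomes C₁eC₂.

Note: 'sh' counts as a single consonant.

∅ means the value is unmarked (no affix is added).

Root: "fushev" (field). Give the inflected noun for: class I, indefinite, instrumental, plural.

Attach number plural -v → fushevv.
definiteness = indefinite: zero marking, form stays fushevv.
Attach case instrumental -ev → fushevvev.
noun class = class I: zero marking, form stays fushevvev.
Vowel harmony: no change.
Apply epenthesis: fushevvev → fushevevev.

fushevevev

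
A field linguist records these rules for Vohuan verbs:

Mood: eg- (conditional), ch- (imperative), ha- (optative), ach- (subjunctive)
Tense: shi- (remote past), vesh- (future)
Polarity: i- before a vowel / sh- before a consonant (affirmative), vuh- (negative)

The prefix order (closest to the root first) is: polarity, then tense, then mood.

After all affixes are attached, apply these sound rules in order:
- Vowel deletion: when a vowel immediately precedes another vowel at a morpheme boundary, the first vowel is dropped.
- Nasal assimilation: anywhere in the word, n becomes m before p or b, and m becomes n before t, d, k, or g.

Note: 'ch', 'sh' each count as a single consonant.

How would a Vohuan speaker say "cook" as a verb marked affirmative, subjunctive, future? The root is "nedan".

achveshshnedan

Attach polarity affirmative sh- (before consonant 'n') → shnedan.
Attach tense future vesh- → veshshnedan.
Attach mood subjunctive ach- → achveshshnedan.
Vowel deletion: no change.
Nasal assimilation: no change.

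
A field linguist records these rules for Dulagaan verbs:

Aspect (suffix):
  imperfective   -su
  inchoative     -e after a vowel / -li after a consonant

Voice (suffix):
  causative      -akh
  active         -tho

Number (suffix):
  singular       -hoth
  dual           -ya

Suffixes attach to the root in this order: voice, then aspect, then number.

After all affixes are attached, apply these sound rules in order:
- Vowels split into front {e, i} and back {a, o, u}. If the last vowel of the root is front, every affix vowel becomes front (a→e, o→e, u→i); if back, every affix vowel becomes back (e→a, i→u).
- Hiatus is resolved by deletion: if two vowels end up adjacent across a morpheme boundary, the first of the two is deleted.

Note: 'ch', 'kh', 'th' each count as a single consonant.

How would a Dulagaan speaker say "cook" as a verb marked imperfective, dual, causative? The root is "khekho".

Attach voice causative -akh → khekhoakh.
Attach aspect imperfective -su → khekhoakhsu.
Attach number dual -ya → khekhoakhsuya.
Vowel harmony: no change.
Apply vowel deletion: khekhoakhsuya → khekhakhsuya.

khekhakhsuya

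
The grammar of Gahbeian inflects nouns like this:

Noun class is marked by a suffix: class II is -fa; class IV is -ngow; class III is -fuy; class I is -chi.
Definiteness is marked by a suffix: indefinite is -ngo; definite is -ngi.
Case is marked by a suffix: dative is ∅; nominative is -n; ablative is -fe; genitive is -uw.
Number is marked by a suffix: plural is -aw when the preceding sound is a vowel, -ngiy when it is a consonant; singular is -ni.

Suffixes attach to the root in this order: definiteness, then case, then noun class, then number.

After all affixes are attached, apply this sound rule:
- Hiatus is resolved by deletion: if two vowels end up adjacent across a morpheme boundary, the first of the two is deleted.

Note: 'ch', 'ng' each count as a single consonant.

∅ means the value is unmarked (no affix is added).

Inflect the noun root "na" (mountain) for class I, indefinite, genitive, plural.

nanguwchaw

Attach definiteness indefinite -ngo → nango.
Attach case genitive -uw → nangouw.
Attach noun class class I -chi → nangouwchi.
Attach number plural -aw (after vowel 'i') → nangouwchiaw.
Apply vowel deletion: nangouwchiaw → nanguwchaw.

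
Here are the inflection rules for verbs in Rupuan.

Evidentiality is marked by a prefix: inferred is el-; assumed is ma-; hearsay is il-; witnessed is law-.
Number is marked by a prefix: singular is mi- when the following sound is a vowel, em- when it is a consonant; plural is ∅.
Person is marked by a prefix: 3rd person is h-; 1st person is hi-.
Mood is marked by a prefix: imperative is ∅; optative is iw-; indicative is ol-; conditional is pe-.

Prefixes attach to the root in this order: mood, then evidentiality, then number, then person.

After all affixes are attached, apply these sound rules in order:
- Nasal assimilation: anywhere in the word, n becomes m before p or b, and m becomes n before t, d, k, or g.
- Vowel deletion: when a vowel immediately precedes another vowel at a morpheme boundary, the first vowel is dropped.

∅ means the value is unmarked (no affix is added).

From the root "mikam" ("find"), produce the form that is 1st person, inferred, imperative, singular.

himelmikam

mood = imperative: zero marking, form stays mikam.
Attach evidentiality inferred el- → elmikam.
Attach number singular mi- (before vowel 'e') → mielmikam.
Attach person 1st person hi- → himielmikam.
Nasal assimilation: no change.
Apply vowel deletion: himielmikam → himelmikam.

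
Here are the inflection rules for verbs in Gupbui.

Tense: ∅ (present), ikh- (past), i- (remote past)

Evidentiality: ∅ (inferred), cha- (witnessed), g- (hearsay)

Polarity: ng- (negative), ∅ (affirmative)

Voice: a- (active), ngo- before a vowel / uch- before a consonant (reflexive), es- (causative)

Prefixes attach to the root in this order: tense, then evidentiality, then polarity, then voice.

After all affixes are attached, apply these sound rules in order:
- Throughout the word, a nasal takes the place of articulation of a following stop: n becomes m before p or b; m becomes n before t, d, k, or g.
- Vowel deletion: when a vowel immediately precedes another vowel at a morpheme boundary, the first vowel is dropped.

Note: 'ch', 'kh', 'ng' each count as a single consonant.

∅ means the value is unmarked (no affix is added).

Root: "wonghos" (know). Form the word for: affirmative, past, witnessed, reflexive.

Attach tense past ikh- → ikhwonghos.
Attach evidentiality witnessed cha- → chaikhwonghos.
polarity = affirmative: zero marking, form stays chaikhwonghos.
Attach voice reflexive uch- (before consonant 'ch') → uchchaikhwonghos.
Nasal assimilation: no change.
Apply vowel deletion: uchchaikhwonghos → uchchikhwonghos.

uchchikhwonghos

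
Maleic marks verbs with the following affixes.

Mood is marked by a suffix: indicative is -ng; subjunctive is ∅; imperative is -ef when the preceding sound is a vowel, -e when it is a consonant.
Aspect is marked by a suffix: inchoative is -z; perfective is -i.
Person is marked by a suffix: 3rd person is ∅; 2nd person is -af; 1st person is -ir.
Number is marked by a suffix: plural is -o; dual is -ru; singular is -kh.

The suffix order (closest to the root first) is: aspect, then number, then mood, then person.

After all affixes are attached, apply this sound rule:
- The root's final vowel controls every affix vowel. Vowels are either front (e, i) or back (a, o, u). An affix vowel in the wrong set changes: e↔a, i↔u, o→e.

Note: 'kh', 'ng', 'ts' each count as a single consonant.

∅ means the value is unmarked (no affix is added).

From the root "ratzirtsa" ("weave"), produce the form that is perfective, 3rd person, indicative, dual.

Attach aspect perfective -i → ratzirtsai.
Attach number dual -ru → ratzirtsairu.
Attach mood indicative -ng → ratzirtsairung.
person = 3rd person: zero marking, form stays ratzirtsairung.
Apply vowel harmony: ratzirtsairung → ratzirtsaurung.

ratzirtsaurung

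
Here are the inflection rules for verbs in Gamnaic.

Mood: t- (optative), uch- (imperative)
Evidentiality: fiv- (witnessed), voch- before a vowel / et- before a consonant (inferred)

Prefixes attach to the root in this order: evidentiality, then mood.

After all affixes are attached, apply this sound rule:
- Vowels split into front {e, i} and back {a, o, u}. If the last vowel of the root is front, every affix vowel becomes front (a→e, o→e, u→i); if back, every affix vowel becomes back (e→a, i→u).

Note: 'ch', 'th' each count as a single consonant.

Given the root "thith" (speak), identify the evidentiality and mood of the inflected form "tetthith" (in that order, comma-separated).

Segment: t-et-thith.
evidentiality: voch/et- → inferred.
mood: t- → optative.

inferred, optative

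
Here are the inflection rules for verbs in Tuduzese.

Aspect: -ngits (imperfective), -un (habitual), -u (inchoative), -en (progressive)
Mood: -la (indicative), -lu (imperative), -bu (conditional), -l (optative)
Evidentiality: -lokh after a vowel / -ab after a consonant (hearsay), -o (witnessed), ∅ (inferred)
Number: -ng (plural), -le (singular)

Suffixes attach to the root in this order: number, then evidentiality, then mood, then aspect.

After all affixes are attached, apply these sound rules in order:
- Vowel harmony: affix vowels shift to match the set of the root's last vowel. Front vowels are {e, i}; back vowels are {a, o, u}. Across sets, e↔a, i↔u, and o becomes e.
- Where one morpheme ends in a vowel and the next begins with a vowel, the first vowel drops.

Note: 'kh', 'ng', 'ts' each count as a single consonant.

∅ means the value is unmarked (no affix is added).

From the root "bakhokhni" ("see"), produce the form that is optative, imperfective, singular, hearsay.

bakhokhnilelekhlngits

Attach number singular -le → bakhokhnile.
Attach evidentiality hearsay -lokh (after vowel 'e') → bakhokhnilelokh.
Attach mood optative -l → bakhokhnilelokhl.
Attach aspect imperfective -ngits → bakhokhnilelokhlngits.
Apply vowel harmony: bakhokhnilelokhlngits → bakhokhnilelekhlngits.
Vowel deletion: no change.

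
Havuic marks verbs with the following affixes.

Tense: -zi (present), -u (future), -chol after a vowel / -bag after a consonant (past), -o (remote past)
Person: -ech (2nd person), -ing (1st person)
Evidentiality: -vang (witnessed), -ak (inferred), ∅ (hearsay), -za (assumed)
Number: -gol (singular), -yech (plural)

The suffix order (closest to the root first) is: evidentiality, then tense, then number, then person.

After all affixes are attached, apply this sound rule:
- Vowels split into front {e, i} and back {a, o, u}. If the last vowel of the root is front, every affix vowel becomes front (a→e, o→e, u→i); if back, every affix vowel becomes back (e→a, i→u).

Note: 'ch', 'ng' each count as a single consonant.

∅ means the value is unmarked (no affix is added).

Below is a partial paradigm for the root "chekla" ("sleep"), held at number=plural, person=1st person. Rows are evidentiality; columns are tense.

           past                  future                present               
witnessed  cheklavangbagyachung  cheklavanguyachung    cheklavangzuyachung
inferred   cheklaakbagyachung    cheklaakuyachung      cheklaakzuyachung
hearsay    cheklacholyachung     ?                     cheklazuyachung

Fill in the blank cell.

cheklauyachung

evidentiality = hearsay: zero marking, form stays chekla.
Attach tense future -u → cheklau.
Attach number plural -yech → cheklauyech.
Attach person 1st person -ing → cheklauyeching.
Apply vowel harmony: cheklauyeching → cheklauyachung.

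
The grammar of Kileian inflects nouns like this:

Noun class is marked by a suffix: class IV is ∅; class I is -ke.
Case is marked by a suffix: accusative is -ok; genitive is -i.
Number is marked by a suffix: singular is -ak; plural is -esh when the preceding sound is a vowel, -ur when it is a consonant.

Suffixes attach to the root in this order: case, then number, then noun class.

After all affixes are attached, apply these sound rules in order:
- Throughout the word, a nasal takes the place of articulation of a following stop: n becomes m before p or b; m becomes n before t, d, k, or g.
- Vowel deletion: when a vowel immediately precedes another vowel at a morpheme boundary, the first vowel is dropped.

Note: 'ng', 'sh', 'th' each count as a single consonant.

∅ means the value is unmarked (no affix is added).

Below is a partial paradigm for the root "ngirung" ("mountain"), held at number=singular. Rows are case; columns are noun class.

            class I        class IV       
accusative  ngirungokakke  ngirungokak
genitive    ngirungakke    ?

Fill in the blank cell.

ngirungak

Attach case genitive -i → ngirungi.
Attach number singular -ak → ngirungiak.
noun class = class IV: zero marking, form stays ngirungiak.
Nasal assimilation: no change.
Apply vowel deletion: ngirungiak → ngirungak.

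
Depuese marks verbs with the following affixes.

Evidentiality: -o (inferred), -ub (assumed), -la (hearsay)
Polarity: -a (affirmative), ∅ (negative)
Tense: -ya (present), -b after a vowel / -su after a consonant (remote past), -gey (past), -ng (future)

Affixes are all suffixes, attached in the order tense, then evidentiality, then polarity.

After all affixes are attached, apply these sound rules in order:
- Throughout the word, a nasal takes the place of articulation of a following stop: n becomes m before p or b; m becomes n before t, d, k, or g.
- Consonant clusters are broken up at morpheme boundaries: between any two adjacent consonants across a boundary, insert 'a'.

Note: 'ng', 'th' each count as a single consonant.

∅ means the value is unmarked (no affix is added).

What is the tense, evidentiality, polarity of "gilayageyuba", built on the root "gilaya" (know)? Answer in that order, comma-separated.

Segment: gilaya-gey-ub-a.
tense: -gey → past.
evidentiality: -ub → assumed.
polarity: -a → affirmative.

past, assumed, affirmative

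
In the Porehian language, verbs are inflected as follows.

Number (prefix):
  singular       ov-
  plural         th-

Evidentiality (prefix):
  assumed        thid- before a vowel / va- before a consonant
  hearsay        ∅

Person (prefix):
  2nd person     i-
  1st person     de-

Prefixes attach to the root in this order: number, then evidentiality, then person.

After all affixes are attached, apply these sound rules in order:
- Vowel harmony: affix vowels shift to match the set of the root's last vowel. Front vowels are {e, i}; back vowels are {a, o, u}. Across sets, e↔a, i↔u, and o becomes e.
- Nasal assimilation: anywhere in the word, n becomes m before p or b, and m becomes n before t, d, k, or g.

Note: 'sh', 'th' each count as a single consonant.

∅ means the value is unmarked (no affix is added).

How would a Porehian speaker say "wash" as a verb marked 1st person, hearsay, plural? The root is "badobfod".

Attach number plural th- → thbadobfod.
evidentiality = hearsay: zero marking, form stays thbadobfod.
Attach person 1st person de- → dethbadobfod.
Apply vowel harmony: dethbadobfod → dathbadobfod.
Nasal assimilation: no change.

dathbadobfod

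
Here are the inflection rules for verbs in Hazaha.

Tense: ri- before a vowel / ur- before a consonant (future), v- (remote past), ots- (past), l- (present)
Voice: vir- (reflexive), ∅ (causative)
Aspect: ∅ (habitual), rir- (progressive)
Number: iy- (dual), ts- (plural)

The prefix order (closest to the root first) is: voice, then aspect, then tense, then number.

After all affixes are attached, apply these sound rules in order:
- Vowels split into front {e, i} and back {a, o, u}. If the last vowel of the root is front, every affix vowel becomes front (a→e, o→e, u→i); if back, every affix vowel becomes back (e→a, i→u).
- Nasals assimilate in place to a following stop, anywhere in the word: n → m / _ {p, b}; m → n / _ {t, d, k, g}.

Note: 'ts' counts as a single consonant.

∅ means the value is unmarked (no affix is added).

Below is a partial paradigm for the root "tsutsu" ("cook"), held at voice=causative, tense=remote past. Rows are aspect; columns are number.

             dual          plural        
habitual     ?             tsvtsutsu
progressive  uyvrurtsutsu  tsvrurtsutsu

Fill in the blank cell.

voice = causative: zero marking, form stays tsutsu.
aspect = habitual: zero marking, form stays tsutsu.
Attach tense remote past v- → vtsutsu.
Attach number dual iy- → iyvtsutsu.
Apply vowel harmony: iyvtsutsu → uyvtsutsu.
Nasal assimilation: no change.

uyvtsutsu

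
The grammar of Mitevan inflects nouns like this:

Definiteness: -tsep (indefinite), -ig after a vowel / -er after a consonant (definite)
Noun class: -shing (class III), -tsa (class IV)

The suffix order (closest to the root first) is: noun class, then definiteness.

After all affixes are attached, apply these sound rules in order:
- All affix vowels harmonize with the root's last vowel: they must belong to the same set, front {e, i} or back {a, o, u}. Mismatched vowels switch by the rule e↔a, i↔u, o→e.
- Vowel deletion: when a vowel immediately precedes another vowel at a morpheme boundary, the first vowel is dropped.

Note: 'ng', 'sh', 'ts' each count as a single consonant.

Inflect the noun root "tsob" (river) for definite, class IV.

Attach noun class class IV -tsa → tsobtsa.
Attach definiteness definite -ig (after vowel 'a') → tsobtsaig.
Apply vowel harmony: tsobtsaig → tsobtsaug.
Apply vowel deletion: tsobtsaug → tsobtsug.

tsobtsug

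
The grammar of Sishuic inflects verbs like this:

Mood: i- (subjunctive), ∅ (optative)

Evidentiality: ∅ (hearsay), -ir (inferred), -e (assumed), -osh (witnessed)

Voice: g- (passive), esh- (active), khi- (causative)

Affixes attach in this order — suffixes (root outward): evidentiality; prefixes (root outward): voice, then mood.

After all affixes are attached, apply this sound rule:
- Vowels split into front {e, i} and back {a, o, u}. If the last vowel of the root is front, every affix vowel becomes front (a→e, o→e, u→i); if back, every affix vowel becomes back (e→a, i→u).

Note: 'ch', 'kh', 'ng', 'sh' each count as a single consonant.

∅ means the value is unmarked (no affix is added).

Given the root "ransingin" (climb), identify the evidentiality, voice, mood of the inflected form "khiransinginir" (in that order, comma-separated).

Segment: khi-ransingin-ir.
evidentiality: -ir → inferred.
voice: khi- → causative.
mood: ∅ → optative.

inferred, causative, optative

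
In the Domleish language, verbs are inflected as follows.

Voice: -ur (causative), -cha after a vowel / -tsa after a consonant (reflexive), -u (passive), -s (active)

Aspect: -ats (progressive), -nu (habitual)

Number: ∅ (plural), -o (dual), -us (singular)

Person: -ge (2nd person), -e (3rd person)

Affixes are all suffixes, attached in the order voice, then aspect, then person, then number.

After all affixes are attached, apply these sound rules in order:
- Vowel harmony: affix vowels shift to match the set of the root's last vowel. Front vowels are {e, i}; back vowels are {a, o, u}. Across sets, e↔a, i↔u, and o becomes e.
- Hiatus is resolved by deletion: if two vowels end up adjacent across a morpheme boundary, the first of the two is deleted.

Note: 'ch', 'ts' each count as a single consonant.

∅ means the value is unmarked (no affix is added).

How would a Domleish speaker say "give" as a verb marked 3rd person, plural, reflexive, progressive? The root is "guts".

gutstsatsa

Attach voice reflexive -tsa (after consonant 'ts') → gutstsa.
Attach aspect progressive -ats → gutstsaats.
Attach person 3rd person -e → gutstsaatse.
number = plural: zero marking, form stays gutstsaatse.
Apply vowel harmony: gutstsaatse → gutstsaatsa.
Apply vowel deletion: gutstsaatsa → gutstsatsa.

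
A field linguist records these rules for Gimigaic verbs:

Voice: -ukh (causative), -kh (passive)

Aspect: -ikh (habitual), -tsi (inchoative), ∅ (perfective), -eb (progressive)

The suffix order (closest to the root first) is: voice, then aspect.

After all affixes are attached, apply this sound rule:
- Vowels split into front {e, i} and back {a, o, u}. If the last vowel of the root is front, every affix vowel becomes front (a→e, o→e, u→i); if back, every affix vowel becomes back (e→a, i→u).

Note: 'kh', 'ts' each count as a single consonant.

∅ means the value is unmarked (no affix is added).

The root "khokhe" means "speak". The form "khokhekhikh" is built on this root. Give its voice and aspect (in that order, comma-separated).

passive, habitual

Segment: khokhe-kh-ikh.
voice: -kh → passive.
aspect: -ikh → habitual.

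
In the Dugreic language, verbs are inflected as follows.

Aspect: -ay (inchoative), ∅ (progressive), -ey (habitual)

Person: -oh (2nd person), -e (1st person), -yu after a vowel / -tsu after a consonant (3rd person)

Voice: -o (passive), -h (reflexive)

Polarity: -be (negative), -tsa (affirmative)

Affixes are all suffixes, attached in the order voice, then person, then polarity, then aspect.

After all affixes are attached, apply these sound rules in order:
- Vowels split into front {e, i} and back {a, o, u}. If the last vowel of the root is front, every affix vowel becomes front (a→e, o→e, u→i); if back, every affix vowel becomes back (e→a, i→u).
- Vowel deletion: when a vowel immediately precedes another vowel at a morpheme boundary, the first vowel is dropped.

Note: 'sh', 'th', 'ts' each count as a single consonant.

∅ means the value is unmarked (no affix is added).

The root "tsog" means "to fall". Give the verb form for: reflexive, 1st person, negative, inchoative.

Attach voice reflexive -h → tsogh.
Attach person 1st person -e → tsoghe.
Attach polarity negative -be → tsoghebe.
Attach aspect inchoative -ay → tsoghebeay.
Apply vowel harmony: tsoghebeay → tsoghabaay.
Apply vowel deletion: tsoghabaay → tsoghabay.

tsoghabay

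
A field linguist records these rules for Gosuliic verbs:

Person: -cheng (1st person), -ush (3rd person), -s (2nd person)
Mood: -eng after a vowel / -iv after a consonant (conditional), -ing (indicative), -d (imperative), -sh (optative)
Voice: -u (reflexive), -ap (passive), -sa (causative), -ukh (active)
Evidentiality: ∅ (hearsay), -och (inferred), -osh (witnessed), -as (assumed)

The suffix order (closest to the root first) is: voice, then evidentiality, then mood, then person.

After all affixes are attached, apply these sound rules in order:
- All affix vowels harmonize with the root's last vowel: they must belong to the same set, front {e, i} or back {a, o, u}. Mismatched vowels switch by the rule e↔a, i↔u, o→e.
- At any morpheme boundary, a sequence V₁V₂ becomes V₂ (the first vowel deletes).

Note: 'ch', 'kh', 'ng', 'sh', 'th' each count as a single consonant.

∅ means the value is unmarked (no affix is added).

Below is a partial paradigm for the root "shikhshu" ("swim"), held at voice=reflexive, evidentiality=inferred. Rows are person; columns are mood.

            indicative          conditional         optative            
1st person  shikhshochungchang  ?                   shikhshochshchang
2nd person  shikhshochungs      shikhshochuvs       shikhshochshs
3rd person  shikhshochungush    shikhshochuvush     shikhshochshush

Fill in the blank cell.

Attach voice reflexive -u → shikhshuu.
Attach evidentiality inferred -och → shikhshuuoch.
Attach mood conditional -iv (after consonant 'ch') → shikhshuuochiv.
Attach person 1st person -cheng → shikhshuuochivcheng.
Apply vowel harmony: shikhshuuochivcheng → shikhshuuochuvchang.
Apply vowel deletion: shikhshuuochuvchang → shikhshochuvchang.

shikhshochuvchang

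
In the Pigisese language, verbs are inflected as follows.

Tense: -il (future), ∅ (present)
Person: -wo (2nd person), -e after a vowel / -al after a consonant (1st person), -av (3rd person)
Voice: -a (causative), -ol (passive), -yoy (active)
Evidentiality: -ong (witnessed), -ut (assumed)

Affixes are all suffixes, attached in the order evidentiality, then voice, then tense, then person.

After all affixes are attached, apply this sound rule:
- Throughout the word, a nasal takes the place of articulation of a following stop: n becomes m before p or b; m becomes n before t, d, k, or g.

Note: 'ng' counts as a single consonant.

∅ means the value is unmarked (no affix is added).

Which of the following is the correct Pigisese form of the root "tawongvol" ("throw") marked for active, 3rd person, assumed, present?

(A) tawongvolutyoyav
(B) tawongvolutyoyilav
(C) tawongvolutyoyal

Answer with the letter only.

Attach evidentiality assumed -ut → tawongvolut.
Attach voice active -yoy → tawongvolutyoy.
tense = present: zero marking, form stays tawongvolutyoy.
Attach person 3rd person -av → tawongvolutyoyav.
Nasal assimilation: no change.
So the correct form is tawongvolutyoyav, option (A).
(B) tawongvolutyoyilav is wrong: it uses future instead of present for tense.
(C) tawongvolutyoyal is wrong: it uses 1st person instead of 3rd person for person.

A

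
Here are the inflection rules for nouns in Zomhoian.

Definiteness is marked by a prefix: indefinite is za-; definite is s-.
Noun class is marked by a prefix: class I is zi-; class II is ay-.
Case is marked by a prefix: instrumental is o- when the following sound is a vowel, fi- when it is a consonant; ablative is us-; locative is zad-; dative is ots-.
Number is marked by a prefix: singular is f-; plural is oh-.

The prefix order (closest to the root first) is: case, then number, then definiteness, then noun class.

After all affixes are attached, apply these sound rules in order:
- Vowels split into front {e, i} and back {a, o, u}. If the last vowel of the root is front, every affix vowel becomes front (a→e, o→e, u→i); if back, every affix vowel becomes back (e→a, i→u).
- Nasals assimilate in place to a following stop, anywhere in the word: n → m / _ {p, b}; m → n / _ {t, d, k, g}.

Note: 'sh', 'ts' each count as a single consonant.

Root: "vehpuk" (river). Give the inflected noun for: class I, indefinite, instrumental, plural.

Attach case instrumental fi- (before consonant 'v') → fivehpuk.
Attach number plural oh- → ohfivehpuk.
Attach definiteness indefinite za- → zaohfivehpuk.
Attach noun class class I zi- → zizaohfivehpuk.
Apply vowel harmony: zizaohfivehpuk → zuzaohfuvehpuk.
Nasal assimilation: no change.

zuzaohfuvehpuk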